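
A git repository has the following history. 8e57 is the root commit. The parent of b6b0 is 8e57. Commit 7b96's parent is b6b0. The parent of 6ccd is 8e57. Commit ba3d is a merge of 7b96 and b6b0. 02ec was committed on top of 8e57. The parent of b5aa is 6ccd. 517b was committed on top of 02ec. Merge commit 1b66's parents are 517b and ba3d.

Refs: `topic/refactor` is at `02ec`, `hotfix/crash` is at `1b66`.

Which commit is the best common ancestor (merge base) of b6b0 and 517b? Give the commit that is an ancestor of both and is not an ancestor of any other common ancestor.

Ancestors of b6b0: {8e57, b6b0}.
Ancestors of 517b: {02ec, 517b, 8e57}.
Common ancestors: {8e57}.
The only common ancestor is 8e57, so it is the merge base.

8e57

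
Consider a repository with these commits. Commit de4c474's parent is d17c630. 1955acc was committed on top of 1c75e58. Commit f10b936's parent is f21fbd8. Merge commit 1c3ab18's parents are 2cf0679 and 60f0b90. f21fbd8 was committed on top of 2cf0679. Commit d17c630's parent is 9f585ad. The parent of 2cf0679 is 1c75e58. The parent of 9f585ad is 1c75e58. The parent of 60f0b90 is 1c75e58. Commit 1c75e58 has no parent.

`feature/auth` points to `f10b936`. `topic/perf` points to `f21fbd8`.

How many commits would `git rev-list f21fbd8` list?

Walking parent pointers from f21fbd8: reachable set = {1c75e58, 2cf0679, f21fbd8}.
That is 3 commits.

3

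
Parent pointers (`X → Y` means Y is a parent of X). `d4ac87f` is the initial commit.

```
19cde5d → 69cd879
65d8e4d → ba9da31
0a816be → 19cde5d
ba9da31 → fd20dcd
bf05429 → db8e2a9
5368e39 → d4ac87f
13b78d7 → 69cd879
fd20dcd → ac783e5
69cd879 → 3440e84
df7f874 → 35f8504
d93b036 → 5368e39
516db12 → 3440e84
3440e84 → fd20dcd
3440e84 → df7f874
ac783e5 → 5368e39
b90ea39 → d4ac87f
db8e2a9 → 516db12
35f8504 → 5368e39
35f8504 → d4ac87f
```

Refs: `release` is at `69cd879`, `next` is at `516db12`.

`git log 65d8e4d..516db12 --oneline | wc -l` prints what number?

Reachable from 516db12: {3440e84, 35f8504, 516db12, 5368e39, ac783e5, d4ac87f, df7f874, fd20dcd}.
Reachable from 65d8e4d: {5368e39, 65d8e4d, ac783e5, ba9da31, d4ac87f, fd20dcd}.
In 516db12's history but not 65d8e4d's: {3440e84, 35f8504, 516db12, df7f874} — 4 commits.

4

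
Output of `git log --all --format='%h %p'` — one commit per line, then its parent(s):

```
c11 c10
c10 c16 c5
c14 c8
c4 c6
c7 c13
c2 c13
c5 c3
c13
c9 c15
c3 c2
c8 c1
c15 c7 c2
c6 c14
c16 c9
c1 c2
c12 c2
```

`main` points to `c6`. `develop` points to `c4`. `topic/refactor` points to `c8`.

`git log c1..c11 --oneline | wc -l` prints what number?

Reachable from c11: {c10, c11, c13, c15, c16, c2, c3, c5, c7, c9}.
Reachable from c1: {c1, c13, c2}.
In c11's history but not c1's: {c10, c11, c15, c16, c3, c5, c7, c9} — 8 commits.

8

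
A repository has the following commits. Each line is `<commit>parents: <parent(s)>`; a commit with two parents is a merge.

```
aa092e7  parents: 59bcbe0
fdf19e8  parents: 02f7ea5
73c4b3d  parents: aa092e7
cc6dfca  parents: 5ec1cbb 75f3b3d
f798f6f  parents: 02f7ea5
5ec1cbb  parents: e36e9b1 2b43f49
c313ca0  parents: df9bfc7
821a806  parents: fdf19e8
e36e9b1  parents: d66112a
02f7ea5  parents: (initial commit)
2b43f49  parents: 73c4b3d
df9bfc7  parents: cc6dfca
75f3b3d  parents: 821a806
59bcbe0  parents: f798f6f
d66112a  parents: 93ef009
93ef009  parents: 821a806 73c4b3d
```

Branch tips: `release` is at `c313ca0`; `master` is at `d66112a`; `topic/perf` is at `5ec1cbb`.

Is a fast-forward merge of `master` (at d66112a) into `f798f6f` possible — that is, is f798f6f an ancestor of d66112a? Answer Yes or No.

A fast-forward from f798f6f to d66112a is possible iff f798f6f is an ancestor of d66112a.
Ancestors of d66112a: {02f7ea5, 59bcbe0, 73c4b3d, 821a806, 93ef009, aa092e7, d66112a, f798f6f, fdf19e8}.
f798f6f is among them, so fast-forward is possible.

Yes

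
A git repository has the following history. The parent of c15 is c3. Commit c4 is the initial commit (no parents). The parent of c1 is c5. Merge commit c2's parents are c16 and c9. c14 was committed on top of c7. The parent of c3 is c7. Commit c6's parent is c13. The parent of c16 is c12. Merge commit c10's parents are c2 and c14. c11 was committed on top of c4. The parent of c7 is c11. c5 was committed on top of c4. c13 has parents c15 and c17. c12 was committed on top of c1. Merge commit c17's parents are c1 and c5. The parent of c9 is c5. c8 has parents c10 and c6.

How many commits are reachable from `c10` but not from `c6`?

Reachable from c10: {c1, c10, c11, c12, c14, c16, c2, c4, c5, c7, c9}.
Reachable from c6: {c1, c11, c13, c15, c17, c3, c4, c5, c6, c7}.
In c10's history but not c6's: {c10, c12, c14, c16, c2, c9} — 6 commits.

6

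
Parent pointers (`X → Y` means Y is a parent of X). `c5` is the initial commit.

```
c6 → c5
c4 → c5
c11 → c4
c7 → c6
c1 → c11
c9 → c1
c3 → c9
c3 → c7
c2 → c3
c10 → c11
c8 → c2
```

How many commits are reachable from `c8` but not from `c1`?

6

Reachable from c8: {c1, c11, c2, c3, c4, c5, c6, c7, c8, c9}.
Reachable from c1: {c1, c11, c4, c5}.
In c8's history but not c1's: {c2, c3, c6, c7, c8, c9} — 6 commits.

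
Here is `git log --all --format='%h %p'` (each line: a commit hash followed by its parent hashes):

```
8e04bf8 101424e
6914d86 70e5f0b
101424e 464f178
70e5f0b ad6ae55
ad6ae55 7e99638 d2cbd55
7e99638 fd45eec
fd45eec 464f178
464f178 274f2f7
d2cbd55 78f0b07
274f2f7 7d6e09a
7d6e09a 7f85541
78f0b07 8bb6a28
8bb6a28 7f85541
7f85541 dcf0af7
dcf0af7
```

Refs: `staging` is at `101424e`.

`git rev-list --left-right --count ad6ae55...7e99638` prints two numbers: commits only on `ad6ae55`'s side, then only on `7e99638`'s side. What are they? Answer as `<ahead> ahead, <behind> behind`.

4 ahead, 0 behind

Reachable from ad6ae55: {274f2f7, 464f178, 78f0b07, 7d6e09a, 7e99638, 7f85541, 8bb6a28, ad6ae55, d2cbd55, dcf0af7, fd45eec}.
Reachable from 7e99638: {274f2f7, 464f178, 7d6e09a, 7e99638, 7f85541, dcf0af7, fd45eec}.
Only in ad6ae55's history (ahead): {78f0b07, 8bb6a28, ad6ae55, d2cbd55} — 4.
Only in 7e99638's history (behind): {} — 0.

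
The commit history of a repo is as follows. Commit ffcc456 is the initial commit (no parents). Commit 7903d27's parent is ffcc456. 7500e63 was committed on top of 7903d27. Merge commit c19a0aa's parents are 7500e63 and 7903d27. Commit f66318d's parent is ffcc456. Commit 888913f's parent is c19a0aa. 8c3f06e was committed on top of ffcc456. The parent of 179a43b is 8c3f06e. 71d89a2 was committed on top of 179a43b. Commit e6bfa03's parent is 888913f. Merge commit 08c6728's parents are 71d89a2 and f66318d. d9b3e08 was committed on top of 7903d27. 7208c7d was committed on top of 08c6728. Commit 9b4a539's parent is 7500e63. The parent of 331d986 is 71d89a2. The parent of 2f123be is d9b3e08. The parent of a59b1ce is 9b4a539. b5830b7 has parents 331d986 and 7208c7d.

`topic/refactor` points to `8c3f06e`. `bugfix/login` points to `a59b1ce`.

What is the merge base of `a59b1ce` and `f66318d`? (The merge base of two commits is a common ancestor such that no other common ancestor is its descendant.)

Ancestors of a59b1ce: {7500e63, 7903d27, 9b4a539, a59b1ce, ffcc456}.
Ancestors of f66318d: {f66318d, ffcc456}.
Common ancestors: {ffcc456}.
The only common ancestor is ffcc456, so it is the merge base.

ffcc456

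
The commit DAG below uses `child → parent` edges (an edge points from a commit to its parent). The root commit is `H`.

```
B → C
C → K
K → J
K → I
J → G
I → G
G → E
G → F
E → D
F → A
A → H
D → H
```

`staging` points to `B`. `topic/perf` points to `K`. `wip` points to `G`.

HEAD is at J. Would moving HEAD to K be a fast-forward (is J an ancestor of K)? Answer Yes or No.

Yes

A fast-forward from J to K is possible iff J is an ancestor of K.
Ancestors of K: {A, D, E, F, G, H, I, J, K}.
J is among them, so fast-forward is possible.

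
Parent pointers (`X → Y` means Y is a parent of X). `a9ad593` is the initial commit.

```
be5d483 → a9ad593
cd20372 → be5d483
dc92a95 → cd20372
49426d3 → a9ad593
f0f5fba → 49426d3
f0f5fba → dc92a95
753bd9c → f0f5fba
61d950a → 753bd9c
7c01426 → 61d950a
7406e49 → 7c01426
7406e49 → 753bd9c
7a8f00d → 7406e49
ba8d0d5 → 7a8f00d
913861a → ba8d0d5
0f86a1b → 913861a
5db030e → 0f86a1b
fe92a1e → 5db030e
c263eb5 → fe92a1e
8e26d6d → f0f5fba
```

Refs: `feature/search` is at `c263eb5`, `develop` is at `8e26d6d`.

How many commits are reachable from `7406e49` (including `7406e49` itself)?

Walking parent pointers from 7406e49: reachable set = {49426d3, 61d950a, 7406e49, 753bd9c, 7c01426, a9ad593, be5d483, cd20372, dc92a95, f0f5fba}.
That is 10 commits.

10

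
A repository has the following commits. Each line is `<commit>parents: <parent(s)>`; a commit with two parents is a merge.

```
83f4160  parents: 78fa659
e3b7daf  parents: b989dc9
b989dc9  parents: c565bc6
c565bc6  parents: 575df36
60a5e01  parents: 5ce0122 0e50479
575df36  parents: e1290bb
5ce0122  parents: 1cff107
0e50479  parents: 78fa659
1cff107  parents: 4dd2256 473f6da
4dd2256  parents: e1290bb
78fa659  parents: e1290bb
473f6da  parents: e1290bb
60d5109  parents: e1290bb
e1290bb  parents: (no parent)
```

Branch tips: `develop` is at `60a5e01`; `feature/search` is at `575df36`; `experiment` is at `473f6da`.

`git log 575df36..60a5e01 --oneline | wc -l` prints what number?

Reachable from 60a5e01: {0e50479, 1cff107, 473f6da, 4dd2256, 5ce0122, 60a5e01, 78fa659, e1290bb}.
Reachable from 575df36: {575df36, e1290bb}.
In 60a5e01's history but not 575df36's: {0e50479, 1cff107, 473f6da, 4dd2256, 5ce0122, 60a5e01, 78fa659} — 7 commits.

7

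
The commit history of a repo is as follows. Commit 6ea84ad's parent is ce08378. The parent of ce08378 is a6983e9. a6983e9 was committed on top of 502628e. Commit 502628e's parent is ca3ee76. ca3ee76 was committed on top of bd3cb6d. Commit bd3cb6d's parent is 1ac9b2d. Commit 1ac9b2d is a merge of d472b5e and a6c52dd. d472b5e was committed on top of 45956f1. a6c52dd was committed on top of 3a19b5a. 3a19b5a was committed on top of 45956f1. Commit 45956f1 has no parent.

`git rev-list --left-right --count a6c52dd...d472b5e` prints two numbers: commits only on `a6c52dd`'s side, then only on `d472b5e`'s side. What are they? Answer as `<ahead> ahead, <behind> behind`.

Reachable from a6c52dd: {3a19b5a, 45956f1, a6c52dd}.
Reachable from d472b5e: {45956f1, d472b5e}.
Only in a6c52dd's history (ahead): {3a19b5a, a6c52dd} — 2.
Only in d472b5e's history (behind): {d472b5e} — 1.

2 ahead, 1 behind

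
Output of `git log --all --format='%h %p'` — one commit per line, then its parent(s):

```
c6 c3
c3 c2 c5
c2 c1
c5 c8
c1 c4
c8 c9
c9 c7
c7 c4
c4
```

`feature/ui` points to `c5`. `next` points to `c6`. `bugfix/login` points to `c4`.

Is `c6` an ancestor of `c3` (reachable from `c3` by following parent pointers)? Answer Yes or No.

No

Ancestors of c3: {c1, c2, c3, c4, c5, c7, c8, c9}.
c6 is not in that set, so it is not an ancestor of c3.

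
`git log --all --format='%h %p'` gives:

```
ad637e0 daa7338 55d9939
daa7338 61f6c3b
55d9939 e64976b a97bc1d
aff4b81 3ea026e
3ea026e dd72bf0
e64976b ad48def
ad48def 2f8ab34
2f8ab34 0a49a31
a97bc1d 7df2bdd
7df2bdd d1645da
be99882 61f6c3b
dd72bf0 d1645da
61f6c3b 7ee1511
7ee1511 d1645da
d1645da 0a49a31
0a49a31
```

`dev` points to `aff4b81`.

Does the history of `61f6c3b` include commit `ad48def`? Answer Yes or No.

Ancestors of 61f6c3b: {0a49a31, 61f6c3b, 7ee1511, d1645da}.
ad48def is not in that set, so it is not an ancestor of 61f6c3b.

No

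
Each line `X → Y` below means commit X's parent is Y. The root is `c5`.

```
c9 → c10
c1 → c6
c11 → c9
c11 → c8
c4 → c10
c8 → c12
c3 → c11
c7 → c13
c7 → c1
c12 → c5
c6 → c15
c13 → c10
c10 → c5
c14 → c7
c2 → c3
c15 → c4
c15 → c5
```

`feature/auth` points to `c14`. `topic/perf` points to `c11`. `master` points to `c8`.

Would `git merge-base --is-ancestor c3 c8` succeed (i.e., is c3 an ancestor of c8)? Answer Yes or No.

No

Ancestors of c8: {c12, c5, c8}.
c3 is not in that set, so it is not an ancestor of c8.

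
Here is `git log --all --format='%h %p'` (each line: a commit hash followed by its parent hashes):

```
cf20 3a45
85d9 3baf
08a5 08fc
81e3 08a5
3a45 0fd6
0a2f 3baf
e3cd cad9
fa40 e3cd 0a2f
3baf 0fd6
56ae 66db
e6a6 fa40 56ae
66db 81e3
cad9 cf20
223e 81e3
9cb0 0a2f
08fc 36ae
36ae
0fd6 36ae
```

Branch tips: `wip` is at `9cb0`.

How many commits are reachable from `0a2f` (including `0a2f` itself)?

4

Walking parent pointers from 0a2f: reachable set = {0a2f, 0fd6, 36ae, 3baf}.
That is 4 commits.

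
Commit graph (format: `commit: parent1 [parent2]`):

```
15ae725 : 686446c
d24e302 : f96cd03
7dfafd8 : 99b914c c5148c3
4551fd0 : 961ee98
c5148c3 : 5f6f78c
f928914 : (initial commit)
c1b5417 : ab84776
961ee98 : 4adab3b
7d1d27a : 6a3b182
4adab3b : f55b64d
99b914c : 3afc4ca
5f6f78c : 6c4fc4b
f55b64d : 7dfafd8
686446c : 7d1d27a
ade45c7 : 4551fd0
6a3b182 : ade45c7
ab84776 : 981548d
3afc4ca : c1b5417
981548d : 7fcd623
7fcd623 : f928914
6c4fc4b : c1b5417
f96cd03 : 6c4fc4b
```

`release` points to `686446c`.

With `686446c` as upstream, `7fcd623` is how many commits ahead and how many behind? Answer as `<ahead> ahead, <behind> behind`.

0 ahead, 17 behind

Reachable from 7fcd623: {7fcd623, f928914}.
Reachable from 686446c: {3afc4ca, 4551fd0, 4adab3b, 5f6f78c, 686446c, 6a3b182, 6c4fc4b, 7d1d27a, 7dfafd8, 7fcd623, 961ee98, 981548d, 99b914c, ab84776, ade45c7, c1b5417, c5148c3, f55b64d, f928914}.
Only in 7fcd623's history (ahead): {} — 0.
Only in 686446c's history (behind): {3afc4ca, 4551fd0, 4adab3b, 5f6f78c, 686446c, 6a3b182, 6c4fc4b, 7d1d27a, 7dfafd8, 961ee98, 981548d, 99b914c, ab84776, ade45c7, c1b5417, c5148c3, f55b64d} — 17.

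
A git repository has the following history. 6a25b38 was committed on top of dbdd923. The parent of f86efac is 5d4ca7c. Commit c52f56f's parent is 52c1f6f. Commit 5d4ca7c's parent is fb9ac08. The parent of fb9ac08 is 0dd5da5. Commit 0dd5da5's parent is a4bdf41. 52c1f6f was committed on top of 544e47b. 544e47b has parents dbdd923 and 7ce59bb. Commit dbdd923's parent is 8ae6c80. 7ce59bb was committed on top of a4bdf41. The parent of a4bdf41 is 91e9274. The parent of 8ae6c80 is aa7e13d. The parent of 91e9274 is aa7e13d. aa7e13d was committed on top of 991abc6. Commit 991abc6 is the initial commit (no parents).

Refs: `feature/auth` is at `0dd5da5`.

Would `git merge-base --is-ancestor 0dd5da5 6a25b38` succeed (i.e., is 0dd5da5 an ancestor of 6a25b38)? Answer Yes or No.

No

Ancestors of 6a25b38: {6a25b38, 8ae6c80, 991abc6, aa7e13d, dbdd923}.
0dd5da5 is not in that set, so it is not an ancestor of 6a25b38.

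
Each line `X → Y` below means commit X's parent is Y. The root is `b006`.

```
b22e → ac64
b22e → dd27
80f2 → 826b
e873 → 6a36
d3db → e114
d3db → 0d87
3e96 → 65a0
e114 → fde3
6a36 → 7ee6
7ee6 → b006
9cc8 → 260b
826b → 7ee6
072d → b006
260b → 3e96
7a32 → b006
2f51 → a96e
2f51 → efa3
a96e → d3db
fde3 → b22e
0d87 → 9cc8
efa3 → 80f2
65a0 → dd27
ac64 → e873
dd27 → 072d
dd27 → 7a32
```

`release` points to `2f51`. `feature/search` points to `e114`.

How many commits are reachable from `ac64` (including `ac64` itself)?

Walking parent pointers from ac64: reachable set = {6a36, 7ee6, ac64, b006, e873}.
That is 5 commits.

5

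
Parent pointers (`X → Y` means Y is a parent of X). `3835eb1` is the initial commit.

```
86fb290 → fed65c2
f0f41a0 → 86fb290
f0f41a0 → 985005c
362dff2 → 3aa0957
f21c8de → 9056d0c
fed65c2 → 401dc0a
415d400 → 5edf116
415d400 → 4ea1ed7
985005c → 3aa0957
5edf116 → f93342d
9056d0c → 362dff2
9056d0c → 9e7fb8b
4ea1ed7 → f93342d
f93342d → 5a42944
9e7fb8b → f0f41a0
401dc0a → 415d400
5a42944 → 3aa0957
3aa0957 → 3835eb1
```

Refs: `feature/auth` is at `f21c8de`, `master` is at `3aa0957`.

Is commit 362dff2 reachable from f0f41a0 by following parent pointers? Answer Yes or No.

No

Ancestors of f0f41a0: {3835eb1, 3aa0957, 401dc0a, 415d400, 4ea1ed7, 5a42944, 5edf116, 86fb290, 985005c, f0f41a0, f93342d, fed65c2}.
362dff2 is not in that set, so it is not an ancestor of f0f41a0.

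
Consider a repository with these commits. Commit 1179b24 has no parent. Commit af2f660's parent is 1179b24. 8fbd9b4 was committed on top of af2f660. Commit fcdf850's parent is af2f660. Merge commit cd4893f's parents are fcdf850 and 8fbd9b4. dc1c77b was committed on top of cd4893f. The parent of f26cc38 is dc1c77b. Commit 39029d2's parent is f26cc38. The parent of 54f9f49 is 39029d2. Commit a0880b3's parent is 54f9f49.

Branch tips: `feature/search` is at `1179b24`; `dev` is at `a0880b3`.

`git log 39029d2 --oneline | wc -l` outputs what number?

8

Walking parent pointers from 39029d2: reachable set = {1179b24, 39029d2, 8fbd9b4, af2f660, cd4893f, dc1c77b, f26cc38, fcdf850}.
That is 8 commits.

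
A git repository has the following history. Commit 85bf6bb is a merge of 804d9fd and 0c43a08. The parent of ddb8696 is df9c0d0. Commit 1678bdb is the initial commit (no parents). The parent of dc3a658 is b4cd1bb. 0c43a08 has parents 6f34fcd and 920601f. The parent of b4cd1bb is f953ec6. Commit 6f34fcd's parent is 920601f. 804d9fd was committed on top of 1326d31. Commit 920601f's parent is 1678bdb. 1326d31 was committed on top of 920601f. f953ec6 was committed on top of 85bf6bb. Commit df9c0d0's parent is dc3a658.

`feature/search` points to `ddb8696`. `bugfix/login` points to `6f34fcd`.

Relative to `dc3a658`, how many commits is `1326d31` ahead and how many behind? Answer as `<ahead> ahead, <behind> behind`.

0 ahead, 7 behind

Reachable from 1326d31: {1326d31, 1678bdb, 920601f}.
Reachable from dc3a658: {0c43a08, 1326d31, 1678bdb, 6f34fcd, 804d9fd, 85bf6bb, 920601f, b4cd1bb, dc3a658, f953ec6}.
Only in 1326d31's history (ahead): {} — 0.
Only in dc3a658's history (behind): {0c43a08, 6f34fcd, 804d9fd, 85bf6bb, b4cd1bb, dc3a658, f953ec6} — 7.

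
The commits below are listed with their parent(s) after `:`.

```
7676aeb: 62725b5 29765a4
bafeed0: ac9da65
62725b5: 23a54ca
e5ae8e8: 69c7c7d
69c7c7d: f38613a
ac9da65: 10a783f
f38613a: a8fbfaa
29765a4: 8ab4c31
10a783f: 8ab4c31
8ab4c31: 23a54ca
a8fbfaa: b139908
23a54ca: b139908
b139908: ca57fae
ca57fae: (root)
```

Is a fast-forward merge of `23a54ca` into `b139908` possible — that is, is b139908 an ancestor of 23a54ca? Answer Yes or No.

A fast-forward from b139908 to 23a54ca is possible iff b139908 is an ancestor of 23a54ca.
Ancestors of 23a54ca: {23a54ca, b139908, ca57fae}.
b139908 is among them, so fast-forward is possible.

Yes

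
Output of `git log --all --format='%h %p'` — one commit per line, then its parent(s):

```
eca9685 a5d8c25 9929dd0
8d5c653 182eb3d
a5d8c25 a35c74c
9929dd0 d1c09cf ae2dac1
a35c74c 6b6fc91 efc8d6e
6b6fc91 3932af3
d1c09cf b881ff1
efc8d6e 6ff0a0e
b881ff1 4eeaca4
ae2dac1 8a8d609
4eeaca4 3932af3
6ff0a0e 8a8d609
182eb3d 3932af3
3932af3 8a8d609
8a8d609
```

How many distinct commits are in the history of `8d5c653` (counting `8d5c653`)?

Walking parent pointers from 8d5c653: reachable set = {182eb3d, 3932af3, 8a8d609, 8d5c653}.
That is 4 commits.

4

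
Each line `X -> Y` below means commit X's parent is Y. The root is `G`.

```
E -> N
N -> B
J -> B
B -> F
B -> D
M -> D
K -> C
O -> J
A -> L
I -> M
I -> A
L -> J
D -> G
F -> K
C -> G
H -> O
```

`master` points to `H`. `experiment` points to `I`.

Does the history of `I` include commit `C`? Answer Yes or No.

Yes

Ancestors of I (commits reachable by following parents): {A, B, C, D, F, G, I, J, K, L, M}.
C is in that set, so it is an ancestor of I.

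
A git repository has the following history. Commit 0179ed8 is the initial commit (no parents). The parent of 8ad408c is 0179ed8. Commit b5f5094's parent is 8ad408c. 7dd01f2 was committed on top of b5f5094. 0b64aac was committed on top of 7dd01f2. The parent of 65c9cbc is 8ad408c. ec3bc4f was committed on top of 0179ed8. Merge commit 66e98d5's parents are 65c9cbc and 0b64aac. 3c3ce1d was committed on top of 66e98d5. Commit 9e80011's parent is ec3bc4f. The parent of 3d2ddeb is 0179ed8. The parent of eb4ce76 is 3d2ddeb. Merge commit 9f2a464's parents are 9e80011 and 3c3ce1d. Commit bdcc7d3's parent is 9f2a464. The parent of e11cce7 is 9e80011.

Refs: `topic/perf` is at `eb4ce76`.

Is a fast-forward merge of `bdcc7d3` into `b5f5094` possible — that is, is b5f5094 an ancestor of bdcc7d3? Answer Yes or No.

A fast-forward from b5f5094 to bdcc7d3 is possible iff b5f5094 is an ancestor of bdcc7d3.
Ancestors of bdcc7d3: {0179ed8, 0b64aac, 3c3ce1d, 65c9cbc, 66e98d5, 7dd01f2, 8ad408c, 9e80011, 9f2a464, b5f5094, bdcc7d3, ec3bc4f}.
b5f5094 is among them, so fast-forward is possible.

Yes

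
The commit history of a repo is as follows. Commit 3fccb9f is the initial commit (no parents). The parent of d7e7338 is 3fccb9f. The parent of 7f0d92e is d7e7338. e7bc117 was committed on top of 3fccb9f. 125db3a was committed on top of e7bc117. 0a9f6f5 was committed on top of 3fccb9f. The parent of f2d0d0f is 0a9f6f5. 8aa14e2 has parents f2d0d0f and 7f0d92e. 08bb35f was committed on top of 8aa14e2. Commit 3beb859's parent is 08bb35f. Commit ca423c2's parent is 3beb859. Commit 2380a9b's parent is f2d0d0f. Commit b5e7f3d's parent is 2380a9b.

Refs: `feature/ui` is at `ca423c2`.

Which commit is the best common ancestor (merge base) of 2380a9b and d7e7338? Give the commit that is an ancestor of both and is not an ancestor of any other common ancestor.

Ancestors of 2380a9b: {0a9f6f5, 2380a9b, 3fccb9f, f2d0d0f}.
Ancestors of d7e7338: {3fccb9f, d7e7338}.
Common ancestors: {3fccb9f}.
The only common ancestor is 3fccb9f, so it is the merge base.

3fccb9f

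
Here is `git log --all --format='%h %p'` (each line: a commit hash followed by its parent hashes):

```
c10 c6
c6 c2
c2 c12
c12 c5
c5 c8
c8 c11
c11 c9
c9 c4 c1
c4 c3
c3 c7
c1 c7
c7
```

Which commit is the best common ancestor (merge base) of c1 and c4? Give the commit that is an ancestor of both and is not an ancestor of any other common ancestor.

Ancestors of c1: {c1, c7}.
Ancestors of c4: {c3, c4, c7}.
Common ancestors: {c7}.
The only common ancestor is c7, so it is the merge base.

c7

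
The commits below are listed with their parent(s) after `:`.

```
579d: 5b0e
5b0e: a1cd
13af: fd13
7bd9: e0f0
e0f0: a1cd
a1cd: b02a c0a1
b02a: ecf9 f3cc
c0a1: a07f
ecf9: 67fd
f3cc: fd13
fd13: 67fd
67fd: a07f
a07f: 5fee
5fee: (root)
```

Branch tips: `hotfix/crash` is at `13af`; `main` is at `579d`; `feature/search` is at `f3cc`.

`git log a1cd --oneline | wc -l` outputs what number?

Walking parent pointers from a1cd: reachable set = {5fee, 67fd, a07f, a1cd, b02a, c0a1, ecf9, f3cc, fd13}.
That is 9 commits.

9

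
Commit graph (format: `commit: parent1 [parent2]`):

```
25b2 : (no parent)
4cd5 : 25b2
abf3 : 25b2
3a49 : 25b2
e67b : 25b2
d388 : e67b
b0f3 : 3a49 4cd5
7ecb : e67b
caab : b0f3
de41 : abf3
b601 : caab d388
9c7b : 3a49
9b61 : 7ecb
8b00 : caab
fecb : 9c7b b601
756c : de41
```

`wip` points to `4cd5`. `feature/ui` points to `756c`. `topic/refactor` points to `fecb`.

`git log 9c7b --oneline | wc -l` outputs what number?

Walking parent pointers from 9c7b: reachable set = {25b2, 3a49, 9c7b}.
That is 3 commits.

3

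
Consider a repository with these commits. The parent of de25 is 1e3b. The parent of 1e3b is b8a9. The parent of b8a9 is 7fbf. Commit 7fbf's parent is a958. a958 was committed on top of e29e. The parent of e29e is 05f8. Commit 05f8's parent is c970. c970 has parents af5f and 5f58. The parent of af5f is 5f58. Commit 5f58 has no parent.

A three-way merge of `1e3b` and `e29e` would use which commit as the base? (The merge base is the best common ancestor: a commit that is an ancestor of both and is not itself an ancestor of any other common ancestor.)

Ancestors of 1e3b: {05f8, 1e3b, 5f58, 7fbf, a958, af5f, b8a9, c970, e29e}.
Ancestors of e29e: {05f8, 5f58, af5f, c970, e29e}.
Common ancestors: {05f8, 5f58, af5f, c970, e29e}.
Among these, e29e is not an ancestor of any other common ancestor — it is the merge base.

e29e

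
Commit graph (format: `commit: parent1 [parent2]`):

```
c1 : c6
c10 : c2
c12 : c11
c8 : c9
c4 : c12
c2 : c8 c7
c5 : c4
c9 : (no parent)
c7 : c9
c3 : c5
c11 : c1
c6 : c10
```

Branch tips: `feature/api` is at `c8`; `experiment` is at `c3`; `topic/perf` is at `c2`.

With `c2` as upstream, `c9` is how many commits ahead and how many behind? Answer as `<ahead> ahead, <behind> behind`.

Reachable from c9: {c9}.
Reachable from c2: {c2, c7, c8, c9}.
Only in c9's history (ahead): {} — 0.
Only in c2's history (behind): {c2, c7, c8} — 3.

0 ahead, 3 behind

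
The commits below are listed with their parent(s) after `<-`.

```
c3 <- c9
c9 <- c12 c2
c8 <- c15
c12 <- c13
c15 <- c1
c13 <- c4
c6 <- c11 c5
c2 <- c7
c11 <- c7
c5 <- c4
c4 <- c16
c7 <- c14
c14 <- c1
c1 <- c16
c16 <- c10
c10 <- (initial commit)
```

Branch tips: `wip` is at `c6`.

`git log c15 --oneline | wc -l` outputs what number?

4

Walking parent pointers from c15: reachable set = {c1, c10, c15, c16}.
That is 4 commits.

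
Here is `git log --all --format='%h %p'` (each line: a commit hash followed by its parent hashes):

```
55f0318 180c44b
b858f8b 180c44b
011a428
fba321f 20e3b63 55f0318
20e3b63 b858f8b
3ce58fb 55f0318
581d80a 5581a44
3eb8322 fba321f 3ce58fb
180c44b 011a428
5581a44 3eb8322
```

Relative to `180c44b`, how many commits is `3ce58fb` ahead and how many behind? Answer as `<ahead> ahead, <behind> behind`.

Reachable from 3ce58fb: {011a428, 180c44b, 3ce58fb, 55f0318}.
Reachable from 180c44b: {011a428, 180c44b}.
Only in 3ce58fb's history (ahead): {3ce58fb, 55f0318} — 2.
Only in 180c44b's history (behind): {} — 0.

2 ahead, 0 behind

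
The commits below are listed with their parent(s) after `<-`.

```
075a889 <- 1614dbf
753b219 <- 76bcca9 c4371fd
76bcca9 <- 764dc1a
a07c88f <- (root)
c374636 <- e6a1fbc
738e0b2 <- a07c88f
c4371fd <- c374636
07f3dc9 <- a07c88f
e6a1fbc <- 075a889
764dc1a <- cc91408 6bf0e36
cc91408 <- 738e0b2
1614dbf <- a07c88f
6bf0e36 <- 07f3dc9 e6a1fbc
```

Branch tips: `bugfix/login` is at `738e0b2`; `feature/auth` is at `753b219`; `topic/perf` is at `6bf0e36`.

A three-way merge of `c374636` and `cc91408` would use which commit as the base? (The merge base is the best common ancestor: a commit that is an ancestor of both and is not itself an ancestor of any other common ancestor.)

Ancestors of c374636: {075a889, 1614dbf, a07c88f, c374636, e6a1fbc}.
Ancestors of cc91408: {738e0b2, a07c88f, cc91408}.
Common ancestors: {a07c88f}.
The only common ancestor is a07c88f, so it is the merge base.

a07c88f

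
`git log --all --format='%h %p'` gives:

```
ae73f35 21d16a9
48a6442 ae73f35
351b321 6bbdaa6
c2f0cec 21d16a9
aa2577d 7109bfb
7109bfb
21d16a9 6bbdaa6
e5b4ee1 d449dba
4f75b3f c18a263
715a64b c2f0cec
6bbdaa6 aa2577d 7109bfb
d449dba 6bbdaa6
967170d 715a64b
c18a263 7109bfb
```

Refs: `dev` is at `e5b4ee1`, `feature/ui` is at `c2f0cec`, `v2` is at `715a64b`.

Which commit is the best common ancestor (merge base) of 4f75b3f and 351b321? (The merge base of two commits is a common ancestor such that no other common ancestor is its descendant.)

Ancestors of 4f75b3f: {4f75b3f, 7109bfb, c18a263}.
Ancestors of 351b321: {351b321, 6bbdaa6, 7109bfb, aa2577d}.
Common ancestors: {7109bfb}.
The only common ancestor is 7109bfb, so it is the merge base.

7109bfb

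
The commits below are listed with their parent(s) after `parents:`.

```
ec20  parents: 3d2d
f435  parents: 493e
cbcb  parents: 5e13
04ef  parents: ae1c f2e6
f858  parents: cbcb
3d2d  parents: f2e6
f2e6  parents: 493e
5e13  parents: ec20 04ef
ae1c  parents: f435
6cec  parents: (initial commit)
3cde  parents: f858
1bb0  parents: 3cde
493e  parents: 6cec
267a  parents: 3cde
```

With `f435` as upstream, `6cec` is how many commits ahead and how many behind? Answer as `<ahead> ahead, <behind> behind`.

0 ahead, 2 behind

Reachable from 6cec: {6cec}.
Reachable from f435: {493e, 6cec, f435}.
Only in 6cec's history (ahead): {} — 0.
Only in f435's history (behind): {493e, f435} — 2.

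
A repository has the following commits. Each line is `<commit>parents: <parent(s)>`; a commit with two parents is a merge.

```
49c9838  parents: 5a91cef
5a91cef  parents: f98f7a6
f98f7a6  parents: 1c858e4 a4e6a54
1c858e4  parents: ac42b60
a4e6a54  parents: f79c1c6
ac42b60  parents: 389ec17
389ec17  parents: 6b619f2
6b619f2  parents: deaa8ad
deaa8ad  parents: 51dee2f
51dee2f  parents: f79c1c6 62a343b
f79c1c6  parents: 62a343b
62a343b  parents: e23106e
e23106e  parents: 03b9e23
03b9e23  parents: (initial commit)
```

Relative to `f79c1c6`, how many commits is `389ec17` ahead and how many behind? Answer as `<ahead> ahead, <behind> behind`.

4 ahead, 0 behind

Reachable from 389ec17: {03b9e23, 389ec17, 51dee2f, 62a343b, 6b619f2, deaa8ad, e23106e, f79c1c6}.
Reachable from f79c1c6: {03b9e23, 62a343b, e23106e, f79c1c6}.
Only in 389ec17's history (ahead): {389ec17, 51dee2f, 6b619f2, deaa8ad} — 4.
Only in f79c1c6's history (behind): {} — 0.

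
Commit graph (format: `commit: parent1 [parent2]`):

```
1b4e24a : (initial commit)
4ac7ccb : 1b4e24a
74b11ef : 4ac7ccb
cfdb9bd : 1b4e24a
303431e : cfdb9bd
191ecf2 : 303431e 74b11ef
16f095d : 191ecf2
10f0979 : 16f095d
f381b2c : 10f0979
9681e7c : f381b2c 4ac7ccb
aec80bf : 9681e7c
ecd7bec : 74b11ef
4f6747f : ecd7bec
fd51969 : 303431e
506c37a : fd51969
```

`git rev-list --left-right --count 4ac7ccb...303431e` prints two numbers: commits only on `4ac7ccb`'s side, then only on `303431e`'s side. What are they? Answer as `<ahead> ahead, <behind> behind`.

1 ahead, 2 behind

Reachable from 4ac7ccb: {1b4e24a, 4ac7ccb}.
Reachable from 303431e: {1b4e24a, 303431e, cfdb9bd}.
Only in 4ac7ccb's history (ahead): {4ac7ccb} — 1.
Only in 303431e's history (behind): {303431e, cfdb9bd} — 2.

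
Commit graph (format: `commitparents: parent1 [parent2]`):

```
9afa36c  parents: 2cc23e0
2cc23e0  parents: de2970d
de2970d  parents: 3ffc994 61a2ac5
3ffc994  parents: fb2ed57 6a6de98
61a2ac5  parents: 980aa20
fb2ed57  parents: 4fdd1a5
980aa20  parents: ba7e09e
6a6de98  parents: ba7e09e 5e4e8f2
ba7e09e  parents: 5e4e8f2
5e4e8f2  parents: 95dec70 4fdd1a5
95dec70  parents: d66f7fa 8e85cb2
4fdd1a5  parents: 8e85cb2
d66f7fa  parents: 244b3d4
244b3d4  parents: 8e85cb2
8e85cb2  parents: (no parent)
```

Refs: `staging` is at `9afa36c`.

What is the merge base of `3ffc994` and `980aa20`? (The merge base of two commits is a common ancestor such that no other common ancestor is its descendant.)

ba7e09e

Ancestors of 3ffc994: {244b3d4, 3ffc994, 4fdd1a5, 5e4e8f2, 6a6de98, 8e85cb2, 95dec70, ba7e09e, d66f7fa, fb2ed57}.
Ancestors of 980aa20: {244b3d4, 4fdd1a5, 5e4e8f2, 8e85cb2, 95dec70, 980aa20, ba7e09e, d66f7fa}.
Common ancestors: {244b3d4, 4fdd1a5, 5e4e8f2, 8e85cb2, 95dec70, ba7e09e, d66f7fa}.
Among these, ba7e09e is not an ancestor of any other common ancestor — it is the merge base.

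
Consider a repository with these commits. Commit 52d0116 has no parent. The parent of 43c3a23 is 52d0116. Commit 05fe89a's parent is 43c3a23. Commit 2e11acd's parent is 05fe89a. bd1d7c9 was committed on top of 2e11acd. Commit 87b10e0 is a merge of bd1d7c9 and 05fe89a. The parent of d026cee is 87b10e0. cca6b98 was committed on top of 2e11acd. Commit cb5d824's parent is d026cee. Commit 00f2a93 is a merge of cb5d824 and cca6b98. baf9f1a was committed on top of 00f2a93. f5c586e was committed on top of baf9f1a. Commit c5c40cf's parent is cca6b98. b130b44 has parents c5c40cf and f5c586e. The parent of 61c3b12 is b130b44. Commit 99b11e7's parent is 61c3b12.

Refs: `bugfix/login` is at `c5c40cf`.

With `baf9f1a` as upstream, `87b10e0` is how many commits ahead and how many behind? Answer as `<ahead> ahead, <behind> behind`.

0 ahead, 5 behind

Reachable from 87b10e0: {05fe89a, 2e11acd, 43c3a23, 52d0116, 87b10e0, bd1d7c9}.
Reachable from baf9f1a: {00f2a93, 05fe89a, 2e11acd, 43c3a23, 52d0116, 87b10e0, baf9f1a, bd1d7c9, cb5d824, cca6b98, d026cee}.
Only in 87b10e0's history (ahead): {} — 0.
Only in baf9f1a's history (behind): {00f2a93, baf9f1a, cb5d824, cca6b98, d026cee} — 5.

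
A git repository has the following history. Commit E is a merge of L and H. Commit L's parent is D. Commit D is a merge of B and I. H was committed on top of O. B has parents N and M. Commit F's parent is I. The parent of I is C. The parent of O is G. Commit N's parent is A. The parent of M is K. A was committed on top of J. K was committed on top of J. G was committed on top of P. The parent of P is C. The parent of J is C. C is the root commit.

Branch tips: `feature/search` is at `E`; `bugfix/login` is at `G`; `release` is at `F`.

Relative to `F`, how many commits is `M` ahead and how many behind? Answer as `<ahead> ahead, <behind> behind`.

3 ahead, 2 behind

Reachable from M: {C, J, K, M}.
Reachable from F: {C, F, I}.
Only in M's history (ahead): {J, K, M} — 3.
Only in F's history (behind): {F, I} — 2.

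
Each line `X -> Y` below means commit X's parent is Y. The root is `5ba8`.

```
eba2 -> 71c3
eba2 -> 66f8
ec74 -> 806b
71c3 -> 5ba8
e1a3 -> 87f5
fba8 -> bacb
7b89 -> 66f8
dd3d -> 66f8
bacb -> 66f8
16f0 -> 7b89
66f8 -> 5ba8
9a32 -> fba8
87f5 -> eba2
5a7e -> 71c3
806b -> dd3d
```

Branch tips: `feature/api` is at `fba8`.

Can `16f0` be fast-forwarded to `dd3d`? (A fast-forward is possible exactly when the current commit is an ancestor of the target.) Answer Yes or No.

A fast-forward from 16f0 to dd3d is possible iff 16f0 is an ancestor of dd3d.
Ancestors of dd3d: {5ba8, 66f8, dd3d}.
16f0 is not among them, so fast-forward is not possible.

No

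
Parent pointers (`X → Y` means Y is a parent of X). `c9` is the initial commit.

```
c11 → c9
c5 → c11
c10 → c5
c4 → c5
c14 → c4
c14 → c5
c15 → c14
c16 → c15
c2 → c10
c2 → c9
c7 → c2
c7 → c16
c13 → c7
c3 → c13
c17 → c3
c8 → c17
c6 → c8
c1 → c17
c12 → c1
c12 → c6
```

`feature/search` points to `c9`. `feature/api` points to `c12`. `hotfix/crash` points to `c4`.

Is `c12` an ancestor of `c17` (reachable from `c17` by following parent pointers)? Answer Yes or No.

Ancestors of c17: {c10, c11, c13, c14, c15, c16, c17, c2, c3, c4, c5, c7, c9}.
c12 is not in that set, so it is not an ancestor of c17.

No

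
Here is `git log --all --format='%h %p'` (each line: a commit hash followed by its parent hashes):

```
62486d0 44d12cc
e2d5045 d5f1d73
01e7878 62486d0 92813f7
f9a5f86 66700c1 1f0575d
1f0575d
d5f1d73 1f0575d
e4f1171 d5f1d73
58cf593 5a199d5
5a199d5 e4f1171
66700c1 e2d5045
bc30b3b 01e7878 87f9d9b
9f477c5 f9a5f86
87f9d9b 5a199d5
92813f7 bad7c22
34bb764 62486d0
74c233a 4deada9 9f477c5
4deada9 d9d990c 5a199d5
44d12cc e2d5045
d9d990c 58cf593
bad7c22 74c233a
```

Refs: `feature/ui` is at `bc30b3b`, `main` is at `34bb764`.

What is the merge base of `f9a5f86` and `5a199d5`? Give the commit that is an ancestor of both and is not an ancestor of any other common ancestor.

Ancestors of f9a5f86: {1f0575d, 66700c1, d5f1d73, e2d5045, f9a5f86}.
Ancestors of 5a199d5: {1f0575d, 5a199d5, d5f1d73, e4f1171}.
Common ancestors: {1f0575d, d5f1d73}.
Among these, d5f1d73 is not an ancestor of any other common ancestor — it is the merge base.

d5f1d73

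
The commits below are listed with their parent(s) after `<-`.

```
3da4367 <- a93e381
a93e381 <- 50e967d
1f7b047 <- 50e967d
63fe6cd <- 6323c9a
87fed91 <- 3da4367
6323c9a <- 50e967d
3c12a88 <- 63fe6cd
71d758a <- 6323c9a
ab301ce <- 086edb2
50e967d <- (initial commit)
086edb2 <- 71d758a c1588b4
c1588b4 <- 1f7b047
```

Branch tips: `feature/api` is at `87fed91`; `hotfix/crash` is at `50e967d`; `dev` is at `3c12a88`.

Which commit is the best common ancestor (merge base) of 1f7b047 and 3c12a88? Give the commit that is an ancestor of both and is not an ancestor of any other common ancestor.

50e967d

Ancestors of 1f7b047: {1f7b047, 50e967d}.
Ancestors of 3c12a88: {3c12a88, 50e967d, 6323c9a, 63fe6cd}.
Common ancestors: {50e967d}.
The only common ancestor is 50e967d, so it is the merge base.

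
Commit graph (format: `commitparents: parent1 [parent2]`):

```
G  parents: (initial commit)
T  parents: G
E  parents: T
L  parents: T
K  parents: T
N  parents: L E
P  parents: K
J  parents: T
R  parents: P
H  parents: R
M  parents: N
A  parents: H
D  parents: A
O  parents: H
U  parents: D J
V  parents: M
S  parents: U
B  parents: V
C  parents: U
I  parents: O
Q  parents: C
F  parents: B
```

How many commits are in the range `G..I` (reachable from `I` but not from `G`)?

7

Reachable from I: {G, H, I, K, O, P, R, T}.
Reachable from G: {G}.
In I's history but not G's: {H, I, K, O, P, R, T} — 7 commits.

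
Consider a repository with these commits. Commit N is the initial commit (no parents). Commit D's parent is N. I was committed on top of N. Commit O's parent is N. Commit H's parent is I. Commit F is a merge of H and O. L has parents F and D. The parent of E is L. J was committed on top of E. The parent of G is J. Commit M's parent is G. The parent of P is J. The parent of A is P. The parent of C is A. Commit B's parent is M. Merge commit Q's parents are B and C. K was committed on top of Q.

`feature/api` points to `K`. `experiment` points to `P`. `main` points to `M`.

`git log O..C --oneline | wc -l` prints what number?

10

Reachable from C: {A, C, D, E, F, H, I, J, L, N, O, P}.
Reachable from O: {N, O}.
In C's history but not O's: {A, C, D, E, F, H, I, J, L, P} — 10 commits.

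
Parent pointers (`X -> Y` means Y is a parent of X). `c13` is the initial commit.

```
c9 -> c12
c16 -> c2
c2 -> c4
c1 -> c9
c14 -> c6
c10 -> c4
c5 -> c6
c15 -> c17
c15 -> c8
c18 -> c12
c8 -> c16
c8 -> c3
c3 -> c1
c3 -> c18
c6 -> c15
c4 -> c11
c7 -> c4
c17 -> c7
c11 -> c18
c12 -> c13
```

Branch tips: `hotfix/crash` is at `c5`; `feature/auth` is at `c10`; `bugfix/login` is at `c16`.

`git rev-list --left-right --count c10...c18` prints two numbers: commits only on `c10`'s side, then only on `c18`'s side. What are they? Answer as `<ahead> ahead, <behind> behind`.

Reachable from c10: {c10, c11, c12, c13, c18, c4}.
Reachable from c18: {c12, c13, c18}.
Only in c10's history (ahead): {c10, c11, c4} — 3.
Only in c18's history (behind): {} — 0.

3 ahead, 0 behind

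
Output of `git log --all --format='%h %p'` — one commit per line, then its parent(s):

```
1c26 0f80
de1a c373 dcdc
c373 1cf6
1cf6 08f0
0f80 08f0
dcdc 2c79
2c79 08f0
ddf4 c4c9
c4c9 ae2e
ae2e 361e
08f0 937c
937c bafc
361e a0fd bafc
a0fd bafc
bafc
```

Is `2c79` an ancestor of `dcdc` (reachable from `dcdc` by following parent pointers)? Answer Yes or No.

Yes

Ancestors of dcdc (commits reachable by following parents): {08f0, 2c79, 937c, bafc, dcdc}.
2c79 is in that set, so it is an ancestor of dcdc.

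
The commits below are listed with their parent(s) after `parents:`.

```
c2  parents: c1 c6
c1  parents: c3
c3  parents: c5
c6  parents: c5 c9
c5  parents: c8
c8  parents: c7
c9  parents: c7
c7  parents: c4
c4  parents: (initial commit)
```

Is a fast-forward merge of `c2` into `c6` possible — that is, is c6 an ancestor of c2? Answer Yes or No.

Yes

A fast-forward from c6 to c2 is possible iff c6 is an ancestor of c2.
Ancestors of c2: {c1, c2, c3, c4, c5, c6, c7, c8, c9}.
c6 is among them, so fast-forward is possible.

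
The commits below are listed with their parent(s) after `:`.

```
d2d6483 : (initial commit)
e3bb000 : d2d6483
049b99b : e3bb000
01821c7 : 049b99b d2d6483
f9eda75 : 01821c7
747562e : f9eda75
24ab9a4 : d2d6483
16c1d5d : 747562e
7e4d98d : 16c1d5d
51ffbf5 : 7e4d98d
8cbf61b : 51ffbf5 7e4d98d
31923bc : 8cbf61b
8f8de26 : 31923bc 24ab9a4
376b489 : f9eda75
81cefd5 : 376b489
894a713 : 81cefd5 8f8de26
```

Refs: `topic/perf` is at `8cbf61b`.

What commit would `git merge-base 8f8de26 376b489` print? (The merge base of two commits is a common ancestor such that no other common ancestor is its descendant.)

Ancestors of 8f8de26: {01821c7, 049b99b, 16c1d5d, 24ab9a4, 31923bc, 51ffbf5, 747562e, 7e4d98d, 8cbf61b, 8f8de26, d2d6483, e3bb000, f9eda75}.
Ancestors of 376b489: {01821c7, 049b99b, 376b489, d2d6483, e3bb000, f9eda75}.
Common ancestors: {01821c7, 049b99b, d2d6483, e3bb000, f9eda75}.
Among these, f9eda75 is not an ancestor of any other common ancestor — it is the merge base.

f9eda75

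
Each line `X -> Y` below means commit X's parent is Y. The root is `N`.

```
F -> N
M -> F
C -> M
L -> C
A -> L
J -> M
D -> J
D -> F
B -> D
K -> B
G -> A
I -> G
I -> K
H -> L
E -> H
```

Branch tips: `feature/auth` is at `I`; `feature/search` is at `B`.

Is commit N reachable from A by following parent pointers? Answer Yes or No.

Ancestors of A (commits reachable by following parents): {A, C, F, L, M, N}.
N is in that set, so it is an ancestor of A.

Yes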